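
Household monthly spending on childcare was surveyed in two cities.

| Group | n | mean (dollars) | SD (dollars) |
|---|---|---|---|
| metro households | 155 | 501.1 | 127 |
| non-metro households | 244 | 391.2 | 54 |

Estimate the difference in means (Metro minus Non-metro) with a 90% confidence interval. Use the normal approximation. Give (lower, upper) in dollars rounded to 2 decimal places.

(92.18, 127.62)

SE₁ = s₁/√n₁ = 127/√155 = 10.2009; SE₂ = 54/√244 = 3.4570.
Independent samples, unequal variances: SE_diff = √(SE₁² + SE₂²) = √(104.05836081 + 11.950849) = 10.7708.
z* = 1.645, so margin of error = 1.645 × 10.7708 = 17.7180.
Difference in means = 501.1 − 391.2 = 109.9000.
109.9000 ± 17.7180 → (92.18, 127.62).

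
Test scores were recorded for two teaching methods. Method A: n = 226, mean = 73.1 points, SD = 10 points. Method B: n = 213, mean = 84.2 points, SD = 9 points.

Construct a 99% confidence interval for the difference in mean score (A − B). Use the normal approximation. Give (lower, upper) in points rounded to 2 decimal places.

(-13.44, -8.76)

Per-group SEs: s₁/√n₁ = 10/√226 = 0.6652, s₂/√n₂ = 9/√213 = 0.6167.
Unpooled SE of the difference: √(0.44249104 + 0.38031889) = 0.9071.
Margin of error = z* · SE = 2.576 × 0.9071 = 2.3367.
x̄₁ − x̄₂ = 73.1 − 84.2 = -11.1000.
CI: -11.1000 ± 2.3367 = (-13.44, -8.76).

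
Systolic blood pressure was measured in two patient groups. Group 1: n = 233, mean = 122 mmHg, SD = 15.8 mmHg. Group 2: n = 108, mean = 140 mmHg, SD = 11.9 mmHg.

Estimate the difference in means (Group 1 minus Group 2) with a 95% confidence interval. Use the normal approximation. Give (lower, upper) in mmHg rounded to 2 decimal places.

Per-group SEs: s₁/√n₁ = 15.8/√233 = 1.0351, s₂/√n₂ = 11.9/√108 = 1.1451.
Unpooled SE of the difference: √(1.07143201 + 1.31125401) = 1.5436.
Margin of error = z* · SE = 1.960 × 1.5436 = 3.0255.
x̄₁ − x̄₂ = 122 − 140 = -18.0000.
CI: -18.0000 ± 3.0255 = (-21.03, -14.97).

(-21.03, -14.97)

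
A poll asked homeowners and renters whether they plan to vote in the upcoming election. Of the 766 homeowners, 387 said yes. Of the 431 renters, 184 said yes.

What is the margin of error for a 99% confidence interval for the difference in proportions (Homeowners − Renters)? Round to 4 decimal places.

0.0770

First, p̂₁ = 387/766 = 0.5052; p̂₂ = 184/431 = 0.4269.
The two standard errors are √(0.5052×0.4948/766) = 0.01806 and √(0.4269×0.5731/431) = 0.02383.
Because the samples are independent, SE_diff = √(0.01806² + 0.02383²) = 0.02990.
Using z* = 2.576 for 99%, ME = 2.576 × 0.02990 = 0.07702.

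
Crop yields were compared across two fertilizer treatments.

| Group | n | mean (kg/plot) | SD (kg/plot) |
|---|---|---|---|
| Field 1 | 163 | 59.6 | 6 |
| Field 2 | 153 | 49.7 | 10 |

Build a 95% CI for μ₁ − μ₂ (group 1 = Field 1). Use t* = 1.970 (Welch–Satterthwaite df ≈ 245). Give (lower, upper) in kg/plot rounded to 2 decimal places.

Per-group SEs: s₁/√n₁ = 6/√163 = 0.4700, s₂/√n₂ = 10/√153 = 0.8085.
Unpooled SE of the difference: √(0.2209 + 0.65367225) = 0.9352.
Margin of error = t* · SE = 1.970 × 0.9352 = 1.8423.
x̄₁ − x̄₂ = 59.6 − 49.7 = 9.9000.
CI: 9.9000 ± 1.8423 = (8.06, 11.74).

(8.06, 11.74)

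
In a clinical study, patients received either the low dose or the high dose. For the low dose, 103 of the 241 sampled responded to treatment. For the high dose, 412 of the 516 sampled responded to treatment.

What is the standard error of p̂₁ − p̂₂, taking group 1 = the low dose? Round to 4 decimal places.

First, p̂₁ = 103/241 = 0.4274; p̂₂ = 412/516 = 0.7984.
The two standard errors are √(0.4274×0.5726/241) = 0.03187 and √(0.7984×0.2016/516) = 0.01766.
Because the samples are independent, SE_diff = √(0.03187² + 0.01766²) = 0.03644.

0.0364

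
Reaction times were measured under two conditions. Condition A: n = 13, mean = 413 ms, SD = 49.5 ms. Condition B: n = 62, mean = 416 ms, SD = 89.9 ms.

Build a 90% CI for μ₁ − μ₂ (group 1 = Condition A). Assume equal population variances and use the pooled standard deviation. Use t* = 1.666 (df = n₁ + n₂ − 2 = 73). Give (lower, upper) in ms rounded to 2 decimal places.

(-45.99, 39.99)

s_p = √[((n₁−1)s₁² + (n₂−1)s₂²)/(n₁+n₂−2)] = √[(12·49.5² + 61·89.9²)/73] = 84.5946.
SE = 84.5946·√(1/13 + 1/62) = 25.8051.
With t* = 1.666, margin = 1.666 × 25.8051 = 42.9913.
x̄₁ − x̄₂ = 413 − 416 = -3.0000; interval -3.0000 ± 42.9913 = (-45.99, 39.99).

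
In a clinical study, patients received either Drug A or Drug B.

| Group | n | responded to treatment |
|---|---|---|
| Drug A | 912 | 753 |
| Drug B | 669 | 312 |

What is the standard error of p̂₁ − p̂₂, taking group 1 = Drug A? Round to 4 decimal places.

0.0230

p̂₁ = 753/912 = 0.8257 and p̂₂ = 312/669 = 0.4664.
SE₁ = √(p̂₁(1−p̂₁)/n₁) = √(0.8257·0.1743/912) = 0.01256; SE₂ = √(0.4664·0.5336/669) = 0.01929.
Independent samples: SE of the difference = √(SE₁² + SE₂²) = √(0.0001577536 + 0.0003721041) = 0.02302.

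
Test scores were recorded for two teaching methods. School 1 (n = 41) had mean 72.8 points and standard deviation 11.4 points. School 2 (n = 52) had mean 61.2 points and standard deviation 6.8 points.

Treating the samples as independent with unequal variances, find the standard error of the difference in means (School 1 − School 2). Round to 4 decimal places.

2.0147

Per-group SEs: s₁/√n₁ = 11.4/√41 = 1.7804, s₂/√n₂ = 6.8/√52 = 0.9430.
Unpooled SE of the difference: √(3.16982416 + 0.889249) = 2.0147.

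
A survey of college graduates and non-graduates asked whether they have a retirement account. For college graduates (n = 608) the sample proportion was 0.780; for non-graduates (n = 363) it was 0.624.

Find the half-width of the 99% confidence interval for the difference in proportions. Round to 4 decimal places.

0.0785

The two standard errors are √(0.7800×0.2200/608) = 0.01680 and √(0.6240×0.3760/363) = 0.02542.
Because the samples are independent, SE_diff = √(0.01680² + 0.02542²) = 0.03047.
Using z* = 2.576 for 99%, ME = 2.576 × 0.03047 = 0.07849.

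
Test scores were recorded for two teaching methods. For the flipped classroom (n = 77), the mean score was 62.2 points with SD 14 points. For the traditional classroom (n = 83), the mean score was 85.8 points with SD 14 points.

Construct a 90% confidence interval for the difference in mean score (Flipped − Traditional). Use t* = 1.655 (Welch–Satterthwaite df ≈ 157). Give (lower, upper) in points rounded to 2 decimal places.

(-27.27, -19.93)

SE₁ = s₁/√n₁ = 14/√77 = 1.5954; SE₂ = 14/√83 = 1.5367.
Independent samples, unequal variances: SE_diff = √(SE₁² + SE₂²) = √(2.54530116 + 2.36144689) = 2.2151.
t* = 1.655, so margin of error = 1.655 × 2.2151 = 3.6660.
Difference in means = 62.2 − 85.8 = -23.6000.
-23.6000 ± 3.6660 → (-27.27, -19.93).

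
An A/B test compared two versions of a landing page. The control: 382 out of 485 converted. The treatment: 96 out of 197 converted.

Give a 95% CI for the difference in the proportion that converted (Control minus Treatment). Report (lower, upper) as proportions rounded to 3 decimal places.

First, p̂₁ = 382/485 = 0.7876; p̂₂ = 96/197 = 0.4873.
The two standard errors are √(0.7876×0.2124/485) = 0.01857 and √(0.4873×0.5127/197) = 0.03561.
Because the samples are independent, SE_diff = √(0.01857² + 0.03561²) = 0.04016.
Using z* = 1.960 for 95%, ME = 1.960 × 0.04016 = 0.07871.
p̂₁ − p̂₂ = 0.3003; interval 0.3003 ± 0.07871 gives (0.222, 0.379).

(0.222, 0.379)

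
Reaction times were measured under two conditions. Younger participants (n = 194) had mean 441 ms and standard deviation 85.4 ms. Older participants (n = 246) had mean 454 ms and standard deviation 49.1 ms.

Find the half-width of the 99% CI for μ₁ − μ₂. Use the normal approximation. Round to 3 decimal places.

17.734

SE₁ = s₁/√n₁ = 85.4/√194 = 6.1314; SE₂ = 49.1/√246 = 3.1305.
Independent samples, unequal variances: SE_diff = √(SE₁² + SE₂²) = √(37.59406596 + 9.80003025) = 6.8843.
z* = 2.576, so margin of error = 2.576 × 6.8843 = 17.7340.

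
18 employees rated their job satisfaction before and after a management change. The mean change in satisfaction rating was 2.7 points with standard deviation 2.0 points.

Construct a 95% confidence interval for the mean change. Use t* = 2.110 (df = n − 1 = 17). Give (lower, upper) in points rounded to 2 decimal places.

Paired design: SE = s_d/√n = 2.0/√18 = 0.4714.
t* = 2.110; margin of error = 2.110 × 0.4714 = 0.9947.
2.7 ± 0.9947 → (1.71, 3.69).

(1.71, 3.69)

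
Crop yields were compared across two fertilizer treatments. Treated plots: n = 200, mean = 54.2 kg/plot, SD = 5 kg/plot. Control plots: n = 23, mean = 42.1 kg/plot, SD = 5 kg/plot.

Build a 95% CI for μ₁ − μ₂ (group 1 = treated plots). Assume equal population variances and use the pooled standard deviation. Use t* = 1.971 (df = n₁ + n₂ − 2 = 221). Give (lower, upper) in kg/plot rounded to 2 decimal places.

Pooled variance s_p² = [199·5² + 22·5²] / (200+23−2) = 25.0000, so s_p = 5.0000.
SE_diff = s_p·√(1/n₁ + 1/n₂) = 5.0000·√(1/200 + 1/23) = 1.1009.
t* = 1.971; margin = 1.971 × 1.1009 = 2.1699.
Difference = 54.2 − 42.1 = 12.1000.
12.1000 ± 2.1699 → (9.93, 14.27).

(9.93, 14.27)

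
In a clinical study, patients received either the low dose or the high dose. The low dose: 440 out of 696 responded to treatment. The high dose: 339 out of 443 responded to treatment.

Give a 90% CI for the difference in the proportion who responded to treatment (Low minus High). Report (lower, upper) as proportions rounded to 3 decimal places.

(-0.178, -0.088)

p̂₁ = 440/696 = 0.6322 and p̂₂ = 339/443 = 0.7652.
SE₁ = √(p̂₁(1−p̂₁)/n₁) = √(0.6322·0.3678/696) = 0.01828; SE₂ = √(0.7652·0.2348/443) = 0.02014.
Independent samples: SE of the difference = √(SE₁² + SE₂²) = √(0.0003341584 + 0.0004056196) = 0.02720.
z* for 90% confidence is 1.645, so the margin of error is 1.645 × 0.02720 = 0.04474.
Point estimate p̂₁ − p̂₂ = 0.6322 − 0.7652 = -0.1330.
-0.1330 ± 0.04474 → (-0.178, -0.088).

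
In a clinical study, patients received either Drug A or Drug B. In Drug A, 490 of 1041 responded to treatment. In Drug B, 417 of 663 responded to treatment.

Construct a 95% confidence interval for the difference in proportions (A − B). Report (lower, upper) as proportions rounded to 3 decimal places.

(-0.206, -0.111)

First, p̂₁ = 490/1041 = 0.4707; p̂₂ = 417/663 = 0.6290.
The two standard errors are √(0.4707×0.5293/1041) = 0.01547 and √(0.6290×0.3710/663) = 0.01876.
Because the samples are independent, SE_diff = √(0.01547² + 0.01876²) = 0.02432.
Using z* = 1.960 for 95%, ME = 1.960 × 0.02432 = 0.04767.
p̂₁ − p̂₂ = -0.1583; interval -0.1583 ± 0.04767 gives (-0.206, -0.111).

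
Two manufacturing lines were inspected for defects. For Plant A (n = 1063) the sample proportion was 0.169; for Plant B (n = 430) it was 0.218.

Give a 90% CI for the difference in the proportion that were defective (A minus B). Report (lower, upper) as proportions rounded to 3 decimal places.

(-0.087, -0.011)

The two standard errors are √(0.1690×0.8310/1063) = 0.01149 and √(0.2180×0.7820/430) = 0.01991.
Because the samples are independent, SE_diff = √(0.01149² + 0.01991²) = 0.02299.
Using z* = 1.645 for 90%, ME = 1.645 × 0.02299 = 0.03782.
p̂₁ − p̂₂ = -0.0490; interval -0.0490 ± 0.03782 gives (-0.087, -0.011).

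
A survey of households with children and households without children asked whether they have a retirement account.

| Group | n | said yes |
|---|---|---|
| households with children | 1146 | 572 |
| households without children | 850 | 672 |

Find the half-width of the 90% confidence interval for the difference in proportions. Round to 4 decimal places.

p̂₁ = 572/1146 = 0.4991 and p̂₂ = 672/850 = 0.7906.
SE₁ = √(p̂₁(1−p̂₁)/n₁) = √(0.4991·0.5009/1146) = 0.01477; SE₂ = √(0.7906·0.2094/850) = 0.01396.
Independent samples: SE of the difference = √(SE₁² + SE₂²) = √(0.0002181529 + 0.0001948816) = 0.02032.
z* for 90% confidence is 1.645, so the margin of error is 1.645 × 0.02032 = 0.03343.

0.0334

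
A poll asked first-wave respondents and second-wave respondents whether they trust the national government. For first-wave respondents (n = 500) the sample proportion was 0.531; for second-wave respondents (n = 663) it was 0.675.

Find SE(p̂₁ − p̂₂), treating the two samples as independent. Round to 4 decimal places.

SE₁ = √(p̂₁(1−p̂₁)/n₁) = √(0.5310·0.4690/500) = 0.02232; SE₂ = √(0.6750·0.3250/663) = 0.01819.
Independent samples: SE of the difference = √(SE₁² + SE₂²) = √(0.0004981824 + 0.0003308761) = 0.02879.

0.0288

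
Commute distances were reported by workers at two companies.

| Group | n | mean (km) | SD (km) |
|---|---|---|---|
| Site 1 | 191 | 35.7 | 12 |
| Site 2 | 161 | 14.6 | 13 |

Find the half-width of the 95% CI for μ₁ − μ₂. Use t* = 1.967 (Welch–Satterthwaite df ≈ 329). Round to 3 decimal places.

2.642

Per-group SEs: s₁/√n₁ = 12/√191 = 0.8683, s₂/√n₂ = 13/√161 = 1.0245.
Unpooled SE of the difference: √(0.75394489 + 1.04960025) = 1.3430.
Margin of error = t* · SE = 1.967 × 1.3430 = 2.6417.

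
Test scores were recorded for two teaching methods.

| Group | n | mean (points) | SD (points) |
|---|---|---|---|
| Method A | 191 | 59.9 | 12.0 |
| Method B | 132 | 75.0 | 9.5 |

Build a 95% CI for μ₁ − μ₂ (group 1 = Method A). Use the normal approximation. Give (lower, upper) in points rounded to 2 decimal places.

(-17.45, -12.75)

Per-group SEs: s₁/√n₁ = 12.0/√191 = 0.8683, s₂/√n₂ = 9.5/√132 = 0.8269.
Unpooled SE of the difference: √(0.75394489 + 0.68376361) = 1.1990.
Margin of error = z* · SE = 1.960 × 1.1990 = 2.3500.
x̄₁ − x̄₂ = 59.9 − 75.0 = -15.1000.
CI: -15.1000 ± 2.3500 = (-17.45, -12.75).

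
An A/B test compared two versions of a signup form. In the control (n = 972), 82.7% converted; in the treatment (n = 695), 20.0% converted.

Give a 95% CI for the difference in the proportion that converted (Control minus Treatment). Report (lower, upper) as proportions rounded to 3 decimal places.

(0.589, 0.665)

Each SE is √(p̂(1−p̂)/n): √(0.8270·0.1730/972) = 0.01213 and √(0.2000·0.8000/695) = 0.01517.
SE(p̂₁ − p̂₂) = √(SE₁² + SE₂²) = √(0.0001471369 + 0.0002301289) = 0.01942, since the two samples are independent.
At 95% confidence z* = 1.960; margin = 1.960 × 0.01942 = 0.03806.
The difference is 0.8270 − 0.2000 = 0.6270, so the interval is 0.6270 ± 0.03806 = (0.589, 0.665).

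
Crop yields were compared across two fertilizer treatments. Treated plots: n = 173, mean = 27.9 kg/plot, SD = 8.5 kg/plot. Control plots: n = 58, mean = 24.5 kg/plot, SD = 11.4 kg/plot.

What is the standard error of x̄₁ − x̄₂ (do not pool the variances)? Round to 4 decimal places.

1.6304

Per-group SEs: s₁/√n₁ = 8.5/√173 = 0.6462, s₂/√n₂ = 11.4/√58 = 1.4969.
Unpooled SE of the difference: √(0.41757444 + 2.24070961) = 1.6304.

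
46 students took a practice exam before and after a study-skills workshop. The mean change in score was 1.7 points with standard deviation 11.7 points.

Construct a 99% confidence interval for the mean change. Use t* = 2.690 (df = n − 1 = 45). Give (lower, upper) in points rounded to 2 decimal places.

This is a matched-pairs design, so SE = s_d/√n = 11.7/√46 = 1.7251.
Margin = 2.690 × 1.7251 = 4.6405; the interval is 1.7 ± 4.6405 = (-2.94, 6.34).

(-2.94, 6.34)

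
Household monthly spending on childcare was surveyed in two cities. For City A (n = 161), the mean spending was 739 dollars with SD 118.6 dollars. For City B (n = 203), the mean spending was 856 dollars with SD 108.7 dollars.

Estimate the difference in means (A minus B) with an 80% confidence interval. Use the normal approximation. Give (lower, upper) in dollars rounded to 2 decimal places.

Standard errors of each mean: 118.6/√161 = 9.3470 and 108.7/√203 = 7.6292.
SE(x̄₁ − x̄₂) = √(9.3470² + 7.6292²) = 12.0653 for independent samples with unequal variances.
With z* = 1.282, the margin is 1.282 × 12.0653 = 15.4677.
x̄₁ − x̄₂ = 739 − 856 = -117.0000; the interval is -117.0000 ± 15.4677 = (-132.47, -101.53).

(-132.47, -101.53)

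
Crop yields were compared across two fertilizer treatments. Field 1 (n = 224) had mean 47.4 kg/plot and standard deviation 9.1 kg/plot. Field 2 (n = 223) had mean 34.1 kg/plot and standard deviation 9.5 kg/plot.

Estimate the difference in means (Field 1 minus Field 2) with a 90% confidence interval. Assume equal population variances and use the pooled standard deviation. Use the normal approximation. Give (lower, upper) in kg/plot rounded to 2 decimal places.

s_p = √[((n₁−1)s₁² + (n₂−1)s₂²)/(n₁+n₂−2)] = √[(223·9.1² + 222·9.5²)/445] = 9.3017.
SE = 9.3017·√(1/224 + 1/223) = 0.8799.
With z* = 1.645, margin = 1.645 × 0.8799 = 1.4474.
x̄₁ − x̄₂ = 47.4 − 34.1 = 13.3000; interval 13.3000 ± 1.4474 = (11.85, 14.75).

(11.85, 14.75)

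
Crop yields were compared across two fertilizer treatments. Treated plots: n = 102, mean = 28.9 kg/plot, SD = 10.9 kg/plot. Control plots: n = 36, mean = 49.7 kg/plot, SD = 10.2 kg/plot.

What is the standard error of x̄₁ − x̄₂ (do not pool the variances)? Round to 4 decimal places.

2.0137

Standard errors of each mean: 10.9/√102 = 1.0793 and 10.2/√36 = 1.7000.
SE(x̄₁ − x̄₂) = √(1.0793² + 1.7000²) = 2.0137 for independent samples with unequal variances.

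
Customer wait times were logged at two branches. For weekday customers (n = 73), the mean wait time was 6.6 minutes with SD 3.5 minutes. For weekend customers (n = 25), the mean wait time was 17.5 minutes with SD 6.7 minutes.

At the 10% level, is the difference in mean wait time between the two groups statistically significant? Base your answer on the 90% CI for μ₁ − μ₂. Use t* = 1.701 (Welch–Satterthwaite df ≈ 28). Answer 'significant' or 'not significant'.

significant

Standard errors of each mean: 3.5/√73 = 0.4096 and 6.7/√25 = 1.3400.
SE(x̄₁ − x̄₂) = √(0.4096² + 1.3400²) = 1.4012 for independent samples with unequal variances.
With t* = 1.701, the margin is 1.701 × 1.4012 = 2.3834.
x̄₁ − x̄₂ = 6.6 − 17.5 = -10.9000; the interval is -10.9000 ± 2.3834 = (-13.2834, -8.5166).
The interval (-13.2834, -8.5166) does not contain 0, so the difference is significant.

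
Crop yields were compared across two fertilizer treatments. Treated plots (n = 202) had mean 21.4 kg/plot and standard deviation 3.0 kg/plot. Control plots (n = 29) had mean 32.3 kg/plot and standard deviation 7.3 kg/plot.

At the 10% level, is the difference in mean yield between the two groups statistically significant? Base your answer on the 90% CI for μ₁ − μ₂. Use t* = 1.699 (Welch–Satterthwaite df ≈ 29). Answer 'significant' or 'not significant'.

significant

Per-group SEs: s₁/√n₁ = 3.0/√202 = 0.2111, s₂/√n₂ = 7.3/√29 = 1.3556.
Unpooled SE of the difference: √(0.04456321 + 1.83765136) = 1.3719.
Margin of error = t* · SE = 1.699 × 1.3719 = 2.3309.
x̄₁ − x̄₂ = 21.4 − 32.3 = -10.9000.
CI: -10.9000 ± 2.3309 = (-13.2309, -8.5691).
The interval (-13.2309, -8.5691) does not contain 0, so the difference is significant.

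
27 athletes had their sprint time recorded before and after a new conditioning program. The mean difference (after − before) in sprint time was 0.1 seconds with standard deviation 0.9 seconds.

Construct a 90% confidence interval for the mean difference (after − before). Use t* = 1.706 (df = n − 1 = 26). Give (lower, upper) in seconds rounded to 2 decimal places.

(-0.20, 0.40)

This is a matched-pairs design, so SE = s_d/√n = 0.9/√27 = 0.1732.
Margin = 1.706 × 0.1732 = 0.2955; the interval is 0.1 ± 0.2955 = (-0.20, 0.40).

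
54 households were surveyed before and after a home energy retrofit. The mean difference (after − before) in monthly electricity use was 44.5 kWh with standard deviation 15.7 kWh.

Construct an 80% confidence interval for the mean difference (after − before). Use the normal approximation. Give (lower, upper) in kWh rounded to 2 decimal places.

This is a matched-pairs design, so SE = s_d/√n = 15.7/√54 = 2.1365.
Margin = 1.282 × 2.1365 = 2.7390; the interval is 44.5 ± 2.7390 = (41.76, 47.24).

(41.76, 47.24)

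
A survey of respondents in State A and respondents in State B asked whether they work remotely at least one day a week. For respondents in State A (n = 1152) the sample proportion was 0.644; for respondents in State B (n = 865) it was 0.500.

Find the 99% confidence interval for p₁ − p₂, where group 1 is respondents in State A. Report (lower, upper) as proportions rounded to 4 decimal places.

SE₁ = √(p̂₁(1−p̂₁)/n₁) = √(0.6440·0.3560/1152) = 0.01411; SE₂ = √(0.5000·0.5000/865) = 0.01700.
Independent samples: SE of the difference = √(SE₁² + SE₂²) = √(0.0001990921 + 0.000289) = 0.02209.
z* for 99% confidence is 2.576, so the margin of error is 2.576 × 0.02209 = 0.05690.
Point estimate p̂₁ − p̂₂ = 0.6440 − 0.5000 = 0.1440.
0.1440 ± 0.05690 → (0.0871, 0.2009).

(0.0871, 0.2009)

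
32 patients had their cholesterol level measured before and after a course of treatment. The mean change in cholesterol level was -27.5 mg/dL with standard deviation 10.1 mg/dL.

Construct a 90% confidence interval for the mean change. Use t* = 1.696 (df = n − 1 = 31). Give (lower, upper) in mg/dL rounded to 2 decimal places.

Paired design: SE = s_d/√n = 10.1/√32 = 1.7854.
t* = 1.696; margin of error = 1.696 × 1.7854 = 3.0280.
-27.5 ± 3.0280 → (-30.53, -24.47).

(-30.53, -24.47)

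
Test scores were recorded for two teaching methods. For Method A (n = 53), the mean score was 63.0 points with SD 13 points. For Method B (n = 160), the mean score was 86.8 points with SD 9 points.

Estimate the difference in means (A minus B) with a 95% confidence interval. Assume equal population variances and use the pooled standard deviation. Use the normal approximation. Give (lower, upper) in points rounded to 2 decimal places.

Pooled variance s_p² = [52·13² + 159·9²] / (53+160−2) = 102.6872, so s_p = 10.1335.
SE_diff = s_p·√(1/n₁ + 1/n₂) = 10.1335·√(1/53 + 1/160) = 1.6060.
z* = 1.960; margin = 1.960 × 1.6060 = 3.1478.
Difference = 63.0 − 86.8 = -23.8000.
-23.8000 ± 3.1478 → (-26.95, -20.65).

(-26.95, -20.65)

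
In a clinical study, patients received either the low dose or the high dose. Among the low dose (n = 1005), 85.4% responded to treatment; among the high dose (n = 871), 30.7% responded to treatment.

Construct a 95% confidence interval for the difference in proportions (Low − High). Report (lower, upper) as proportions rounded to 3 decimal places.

(0.509, 0.585)

SE₁ = √(p̂₁(1−p̂₁)/n₁) = √(0.8540·0.1460/1005) = 0.01114; SE₂ = √(0.3070·0.6930/871) = 0.01563.
Independent samples: SE of the difference = √(SE₁² + SE₂²) = √(0.0001240996 + 0.0002442969) = 0.01919.
z* for 95% confidence is 1.960, so the margin of error is 1.960 × 0.01919 = 0.03761.
Point estimate p̂₁ − p̂₂ = 0.8540 − 0.3070 = 0.5470.
0.5470 ± 0.03761 → (0.509, 0.585).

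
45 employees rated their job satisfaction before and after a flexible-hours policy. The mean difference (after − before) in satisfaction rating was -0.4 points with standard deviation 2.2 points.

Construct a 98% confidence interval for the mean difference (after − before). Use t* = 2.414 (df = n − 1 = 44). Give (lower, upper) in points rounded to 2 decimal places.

Paired design: SE = s_d/√n = 2.2/√45 = 0.3280.
t* = 2.414; margin of error = 2.414 × 0.3280 = 0.7918.
-0.4 ± 0.7918 → (-1.19, 0.39).

(-1.19, 0.39)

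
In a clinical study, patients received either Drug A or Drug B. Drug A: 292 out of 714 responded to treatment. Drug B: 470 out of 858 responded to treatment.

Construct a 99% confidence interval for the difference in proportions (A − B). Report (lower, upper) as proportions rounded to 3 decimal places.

p̂₁ = 292/714 = 0.4090 and p̂₂ = 470/858 = 0.5478.
SE₁ = √(p̂₁(1−p̂₁)/n₁) = √(0.4090·0.5910/714) = 0.01840; SE₂ = √(0.5478·0.4522/858) = 0.01699.
Independent samples: SE of the difference = √(SE₁² + SE₂²) = √(0.00033856 + 0.0002886601) = 0.02504.
z* for 99% confidence is 2.576, so the margin of error is 2.576 × 0.02504 = 0.06450.
Point estimate p̂₁ − p̂₂ = 0.4090 − 0.5478 = -0.1388.
-0.1388 ± 0.06450 → (-0.203, -0.074).

(-0.203, -0.074)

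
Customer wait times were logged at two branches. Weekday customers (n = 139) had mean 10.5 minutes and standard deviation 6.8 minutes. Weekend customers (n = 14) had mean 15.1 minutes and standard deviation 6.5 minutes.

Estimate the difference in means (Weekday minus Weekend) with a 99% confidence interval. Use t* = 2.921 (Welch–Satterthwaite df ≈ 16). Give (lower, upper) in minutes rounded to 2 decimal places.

(-9.95, 0.75)

Per-group SEs: s₁/√n₁ = 6.8/√139 = 0.5768, s₂/√n₂ = 6.5/√14 = 1.7372.
Unpooled SE of the difference: √(0.33269824 + 3.01786384) = 1.8305.
Margin of error = t* · SE = 2.921 × 1.8305 = 5.3469.
x̄₁ − x̄₂ = 10.5 − 15.1 = -4.6000.
CI: -4.6000 ± 5.3469 = (-9.95, 0.75).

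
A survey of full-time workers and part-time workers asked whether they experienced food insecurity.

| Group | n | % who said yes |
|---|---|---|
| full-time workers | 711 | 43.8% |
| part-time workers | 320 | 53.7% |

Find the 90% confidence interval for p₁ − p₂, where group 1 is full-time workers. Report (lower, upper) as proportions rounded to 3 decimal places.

(-0.154, -0.044)

SE₁ = √(p̂₁(1−p̂₁)/n₁) = √(0.4380·0.5620/711) = 0.01861; SE₂ = √(0.5370·0.4630/320) = 0.02787.
Independent samples: SE of the difference = √(SE₁² + SE₂²) = √(0.0003463321 + 0.0007767369) = 0.03351.
z* for 90% confidence is 1.645, so the margin of error is 1.645 × 0.03351 = 0.05512.
Point estimate p̂₁ − p̂₂ = 0.4380 − 0.5370 = -0.0990.
-0.0990 ± 0.05512 → (-0.154, -0.044).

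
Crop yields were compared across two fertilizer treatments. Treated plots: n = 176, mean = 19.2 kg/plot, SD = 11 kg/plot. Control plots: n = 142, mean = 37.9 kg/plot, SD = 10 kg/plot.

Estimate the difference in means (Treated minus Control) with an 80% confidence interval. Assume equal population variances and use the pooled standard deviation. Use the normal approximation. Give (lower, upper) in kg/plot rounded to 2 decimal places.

Pooled variance s_p² = [175·11² + 141·10²] / (176+142−2) = 111.6297, so s_p = 10.5655.
SE_diff = s_p·√(1/n₁ + 1/n₂) = 10.5655·√(1/176 + 1/142) = 1.1918.
z* = 1.282; margin = 1.282 × 1.1918 = 1.5279.
Difference = 19.2 − 37.9 = -18.7000.
-18.7000 ± 1.5279 → (-20.23, -17.17).

(-20.23, -17.17)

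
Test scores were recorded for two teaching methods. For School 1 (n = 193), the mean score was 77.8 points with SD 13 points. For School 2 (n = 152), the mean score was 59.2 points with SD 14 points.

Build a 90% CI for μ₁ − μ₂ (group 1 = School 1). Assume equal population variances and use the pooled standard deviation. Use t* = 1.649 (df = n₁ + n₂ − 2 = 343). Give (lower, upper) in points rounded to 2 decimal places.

Pooled variance s_p² = [192·13² + 151·14²] / (193+152−2) = 180.8863, so s_p = 13.4494.
SE_diff = s_p·√(1/n₁ + 1/n₂) = 13.4494·√(1/193 + 1/152) = 1.4585.
t* = 1.649; margin = 1.649 × 1.4585 = 2.4051.
Difference = 77.8 − 59.2 = 18.6000.
18.6000 ± 2.4051 → (16.19, 21.01).

(16.19, 21.01)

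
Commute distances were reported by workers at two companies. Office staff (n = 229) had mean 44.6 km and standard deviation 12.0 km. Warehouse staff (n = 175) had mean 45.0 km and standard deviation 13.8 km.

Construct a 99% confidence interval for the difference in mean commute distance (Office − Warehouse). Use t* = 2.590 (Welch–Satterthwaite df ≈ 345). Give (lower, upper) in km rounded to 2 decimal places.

Per-group SEs: s₁/√n₁ = 12.0/√229 = 0.7930, s₂/√n₂ = 13.8/√175 = 1.0432.
Unpooled SE of the difference: √(0.628849 + 1.08826624) = 1.3104.
Margin of error = t* · SE = 2.590 × 1.3104 = 3.3939.
x̄₁ − x̄₂ = 44.6 − 45.0 = -0.4000.
CI: -0.4000 ± 3.3939 = (-3.79, 2.99).

(-3.79, 2.99)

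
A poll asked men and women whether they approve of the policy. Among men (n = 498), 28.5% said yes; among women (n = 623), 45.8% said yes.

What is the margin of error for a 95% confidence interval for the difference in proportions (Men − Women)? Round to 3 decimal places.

0.056

Each SE is √(p̂(1−p̂)/n): √(0.2850·0.7150/498) = 0.02023 and √(0.4580·0.5420/623) = 0.01996.
SE(p̂₁ − p̂₂) = √(SE₁² + SE₂²) = √(0.0004092529 + 0.0003984016) = 0.02842, since the two samples are independent.
At 95% confidence z* = 1.960; margin = 1.960 × 0.02842 = 0.05570.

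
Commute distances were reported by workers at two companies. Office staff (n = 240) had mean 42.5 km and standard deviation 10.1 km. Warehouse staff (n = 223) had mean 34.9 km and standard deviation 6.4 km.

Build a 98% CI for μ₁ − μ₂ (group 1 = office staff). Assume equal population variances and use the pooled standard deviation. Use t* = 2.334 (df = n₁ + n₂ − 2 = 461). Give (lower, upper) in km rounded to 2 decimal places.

Pooled variance s_p² = [239·10.1² + 222·6.4²] / (240+223−2) = 72.6107, so s_p = 8.5212.
SE_diff = s_p·√(1/n₁ + 1/n₂) = 8.5212·√(1/240 + 1/223) = 0.7926.
t* = 2.334; margin = 2.334 × 0.7926 = 1.8499.
Difference = 42.5 − 34.9 = 7.6000.
7.6000 ± 1.8499 → (5.75, 9.45).

(5.75, 9.45)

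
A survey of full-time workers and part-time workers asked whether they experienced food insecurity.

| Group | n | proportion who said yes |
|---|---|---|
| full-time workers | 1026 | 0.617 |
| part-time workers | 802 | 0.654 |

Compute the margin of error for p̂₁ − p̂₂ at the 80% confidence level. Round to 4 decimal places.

0.0290

The two standard errors are √(0.6170×0.3830/1026) = 0.01518 and √(0.6540×0.3460/802) = 0.01680.
Because the samples are independent, SE_diff = √(0.01518² + 0.01680²) = 0.02264.
Using z* = 1.282 for 80%, ME = 1.282 × 0.02264 = 0.02902.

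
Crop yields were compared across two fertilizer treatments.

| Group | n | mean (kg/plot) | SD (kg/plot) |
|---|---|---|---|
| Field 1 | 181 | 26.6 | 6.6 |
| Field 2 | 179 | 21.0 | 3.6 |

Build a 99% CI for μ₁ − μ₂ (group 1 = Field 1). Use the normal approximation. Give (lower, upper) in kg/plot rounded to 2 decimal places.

(4.16, 7.04)

SE₁ = s₁/√n₁ = 6.6/√181 = 0.4906; SE₂ = 3.6/√179 = 0.2691.
Independent samples, unequal variances: SE_diff = √(SE₁² + SE₂²) = √(0.24068836 + 0.07241481) = 0.5596.
z* = 2.576, so margin of error = 2.576 × 0.5596 = 1.4415.
Difference in means = 26.6 − 21.0 = 5.6000.
5.6000 ± 1.4415 → (4.16, 7.04).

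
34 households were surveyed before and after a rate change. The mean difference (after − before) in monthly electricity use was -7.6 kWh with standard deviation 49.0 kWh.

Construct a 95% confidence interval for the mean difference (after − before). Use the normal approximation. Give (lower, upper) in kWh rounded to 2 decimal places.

Paired design: SE = s_d/√n = 49.0/√34 = 8.4034.
z* = 1.960; margin of error = 1.960 × 8.4034 = 16.4707.
-7.6 ± 16.4707 → (-24.07, 8.87).

(-24.07, 8.87)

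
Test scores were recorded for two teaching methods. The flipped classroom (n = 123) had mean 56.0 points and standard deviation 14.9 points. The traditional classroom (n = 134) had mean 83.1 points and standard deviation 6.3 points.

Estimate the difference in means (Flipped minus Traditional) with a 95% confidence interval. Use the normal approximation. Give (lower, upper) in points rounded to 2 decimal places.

SE₁ = s₁/√n₁ = 14.9/√123 = 1.3435; SE₂ = 6.3/√134 = 0.5442.
Independent samples, unequal variances: SE_diff = √(SE₁² + SE₂²) = √(1.80499225 + 0.29615364) = 1.4495.
z* = 1.960, so margin of error = 1.960 × 1.4495 = 2.8410.
Difference in means = 56.0 − 83.1 = -27.1000.
-27.1000 ± 2.8410 → (-29.94, -24.26).

(-29.94, -24.26)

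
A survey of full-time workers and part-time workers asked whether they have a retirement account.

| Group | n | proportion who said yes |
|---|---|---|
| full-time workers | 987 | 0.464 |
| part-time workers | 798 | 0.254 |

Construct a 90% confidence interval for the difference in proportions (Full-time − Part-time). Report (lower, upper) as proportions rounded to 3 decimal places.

(0.174, 0.246)

The two standard errors are √(0.4640×0.5360/987) = 0.01587 and √(0.2540×0.7460/798) = 0.01541.
Because the samples are independent, SE_diff = √(0.01587² + 0.01541²) = 0.02212.
Using z* = 1.645 for 90%, ME = 1.645 × 0.02212 = 0.03639.
p̂₁ − p̂₂ = 0.2100; interval 0.2100 ± 0.03639 gives (0.174, 0.246).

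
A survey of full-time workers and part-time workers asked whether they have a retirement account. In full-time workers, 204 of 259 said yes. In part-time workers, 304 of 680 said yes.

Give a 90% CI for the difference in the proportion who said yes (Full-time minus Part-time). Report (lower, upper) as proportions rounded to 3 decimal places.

(0.288, 0.393)

Sample proportions: 204/259 = 0.7876, 304/680 = 0.4471.
Each SE is √(p̂(1−p̂)/n): √(0.7876·0.2124/259) = 0.02541 and √(0.4471·0.5529/680) = 0.01907.
SE(p̂₁ − p̂₂) = √(SE₁² + SE₂²) = √(0.0006456681 + 0.0003636649) = 0.03177, since the two samples are independent.
At 90% confidence z* = 1.645; margin = 1.645 × 0.03177 = 0.05226.
The difference is 0.7876 − 0.4471 = 0.3405, so the interval is 0.3405 ± 0.05226 = (0.288, 0.393).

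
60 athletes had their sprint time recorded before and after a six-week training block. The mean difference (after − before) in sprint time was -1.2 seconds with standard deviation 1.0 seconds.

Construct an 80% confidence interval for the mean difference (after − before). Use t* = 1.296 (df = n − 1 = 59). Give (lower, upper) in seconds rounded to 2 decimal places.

This is a matched-pairs design, so SE = s_d/√n = 1.0/√60 = 0.1291.
Margin = 1.296 × 0.1291 = 0.1673; the interval is -1.2 ± 0.1673 = (-1.37, -1.03).

(-1.37, -1.03)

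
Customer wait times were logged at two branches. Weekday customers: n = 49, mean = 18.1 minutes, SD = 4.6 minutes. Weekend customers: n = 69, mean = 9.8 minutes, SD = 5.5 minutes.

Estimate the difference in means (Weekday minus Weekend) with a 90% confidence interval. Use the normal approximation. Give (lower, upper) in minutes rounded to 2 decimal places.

(6.77, 9.83)

Standard errors of each mean: 4.6/√49 = 0.6571 and 5.5/√69 = 0.6621.
SE(x̄₁ − x̄₂) = √(0.6571² + 0.6621²) = 0.9328 for independent samples with unequal variances.
With z* = 1.645, the margin is 1.645 × 0.9328 = 1.5345.
x̄₁ − x̄₂ = 18.1 − 9.8 = 8.3000; the interval is 8.3000 ± 1.5345 = (6.77, 9.83).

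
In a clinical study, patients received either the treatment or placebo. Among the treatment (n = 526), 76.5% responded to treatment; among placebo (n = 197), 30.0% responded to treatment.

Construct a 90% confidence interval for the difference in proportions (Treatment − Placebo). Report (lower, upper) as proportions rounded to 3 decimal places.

The two standard errors are √(0.7650×0.2350/526) = 0.01849 and √(0.3000×0.7000/197) = 0.03265.
Because the samples are independent, SE_diff = √(0.01849² + 0.03265²) = 0.03752.
Using z* = 1.645 for 90%, ME = 1.645 × 0.03752 = 0.06172.
p̂₁ − p̂₂ = 0.4650; interval 0.4650 ± 0.06172 gives (0.403, 0.527).

(0.403, 0.527)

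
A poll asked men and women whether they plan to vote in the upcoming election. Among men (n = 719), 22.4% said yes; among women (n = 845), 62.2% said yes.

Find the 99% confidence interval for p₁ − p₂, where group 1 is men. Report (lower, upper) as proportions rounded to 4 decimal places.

(-0.4567, -0.3393)

The two standard errors are √(0.2240×0.7760/719) = 0.01555 and √(0.6220×0.3780/845) = 0.01668.
Because the samples are independent, SE_diff = √(0.01555² + 0.01668²) = 0.02280.
Using z* = 2.576 for 99%, ME = 2.576 × 0.02280 = 0.05873.
p̂₁ − p̂₂ = -0.3980; interval -0.3980 ± 0.05873 gives (-0.4567, -0.3393).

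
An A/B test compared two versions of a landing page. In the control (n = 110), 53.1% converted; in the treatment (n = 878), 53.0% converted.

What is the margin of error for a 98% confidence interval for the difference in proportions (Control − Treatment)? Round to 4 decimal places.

Each SE is √(p̂(1−p̂)/n): √(0.5310·0.4690/110) = 0.04758 and √(0.5300·0.4700/878) = 0.01684.
SE(p̂₁ − p̂₂) = √(SE₁² + SE₂²) = √(0.0022638564 + 0.0002835856) = 0.05047, since the two samples are independent.
At 98% confidence z* = 2.326; margin = 2.326 × 0.05047 = 0.11739.

0.1174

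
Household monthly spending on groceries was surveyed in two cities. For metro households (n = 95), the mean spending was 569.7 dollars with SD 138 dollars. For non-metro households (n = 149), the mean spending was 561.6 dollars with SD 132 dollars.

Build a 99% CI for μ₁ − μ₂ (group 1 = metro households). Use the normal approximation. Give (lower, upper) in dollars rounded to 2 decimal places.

(-37.79, 53.99)

Per-group SEs: s₁/√n₁ = 138/√95 = 14.1585, s₂/√n₂ = 132/√149 = 10.8139.
Unpooled SE of the difference: √(200.46312225 + 116.94043321) = 17.8158.
Margin of error = z* · SE = 2.576 × 17.8158 = 45.8935.
x̄₁ − x̄₂ = 569.7 − 561.6 = 8.1000.
CI: 8.1000 ± 45.8935 = (-37.79, 53.99).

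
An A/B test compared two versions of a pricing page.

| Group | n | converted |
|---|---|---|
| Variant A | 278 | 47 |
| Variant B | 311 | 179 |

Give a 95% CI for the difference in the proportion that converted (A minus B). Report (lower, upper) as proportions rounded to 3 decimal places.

(-0.477, -0.336)

Sample proportions: 47/278 = 0.1691, 179/311 = 0.5756.
Each SE is √(p̂(1−p̂)/n): √(0.1691·0.8309/278) = 0.02248 and √(0.5756·0.4244/311) = 0.02803.
SE(p̂₁ − p̂₂) = √(SE₁² + SE₂²) = √(0.0005053504 + 0.0007856809) = 0.03593, since the two samples are independent.
At 95% confidence z* = 1.960; margin = 1.960 × 0.03593 = 0.07042.
The difference is 0.1691 − 0.5756 = -0.4065, so the interval is -0.4065 ± 0.07042 = (-0.477, -0.336).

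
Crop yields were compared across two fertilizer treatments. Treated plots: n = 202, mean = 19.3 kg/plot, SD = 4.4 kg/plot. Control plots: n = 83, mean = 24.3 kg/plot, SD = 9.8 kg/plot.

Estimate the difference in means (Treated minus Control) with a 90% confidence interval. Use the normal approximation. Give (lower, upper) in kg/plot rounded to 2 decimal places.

SE₁ = s₁/√n₁ = 4.4/√202 = 0.3096; SE₂ = 9.8/√83 = 1.0757.
Independent samples, unequal variances: SE_diff = √(SE₁² + SE₂²) = √(0.09585216 + 1.15713049) = 1.1194.
z* = 1.645, so margin of error = 1.645 × 1.1194 = 1.8414.
Difference in means = 19.3 − 24.3 = -5.0000.
-5.0000 ± 1.8414 → (-6.84, -3.16).

(-6.84, -3.16)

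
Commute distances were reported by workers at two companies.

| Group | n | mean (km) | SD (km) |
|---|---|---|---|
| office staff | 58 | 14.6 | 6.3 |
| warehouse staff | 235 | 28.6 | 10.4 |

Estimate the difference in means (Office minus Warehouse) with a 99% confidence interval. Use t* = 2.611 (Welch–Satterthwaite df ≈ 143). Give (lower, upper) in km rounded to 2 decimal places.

(-16.79, -11.21)

SE₁ = s₁/√n₁ = 6.3/√58 = 0.8272; SE₂ = 10.4/√235 = 0.6784.
Independent samples, unequal variances: SE_diff = √(SE₁² + SE₂²) = √(0.68425984 + 0.46022656) = 1.0698.
t* = 2.611, so margin of error = 2.611 × 1.0698 = 2.7932.
Difference in means = 14.6 − 28.6 = -14.0000.
-14.0000 ± 2.7932 → (-16.79, -11.21).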